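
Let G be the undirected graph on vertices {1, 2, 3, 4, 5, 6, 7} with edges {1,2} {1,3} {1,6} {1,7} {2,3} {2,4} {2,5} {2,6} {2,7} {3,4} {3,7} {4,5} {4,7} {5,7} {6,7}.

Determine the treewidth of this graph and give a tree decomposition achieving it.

The largest bag has 4 vertices, giving width 3; this decomposition certifies tw(G) ≤ 3. Conversely, {1, 2, 3, 7} is a clique of size 4, and the vertices of any clique must share a bag in every tree decomposition; so some bag has ≥ 4 vertices and tw(G) ≥ 3. Combining the bounds, tw(G) = 3.

Treewidth 3.
One optimal decomposition is:
Bags: B1 = {1, 2, 6, 7}  B2 = {1, 2, 3, 7}  B3 = {2, 3, 4, 7}  B4 = {2, 4, 5, 7}
Tree: B1–B2, B2–B3, B3–B4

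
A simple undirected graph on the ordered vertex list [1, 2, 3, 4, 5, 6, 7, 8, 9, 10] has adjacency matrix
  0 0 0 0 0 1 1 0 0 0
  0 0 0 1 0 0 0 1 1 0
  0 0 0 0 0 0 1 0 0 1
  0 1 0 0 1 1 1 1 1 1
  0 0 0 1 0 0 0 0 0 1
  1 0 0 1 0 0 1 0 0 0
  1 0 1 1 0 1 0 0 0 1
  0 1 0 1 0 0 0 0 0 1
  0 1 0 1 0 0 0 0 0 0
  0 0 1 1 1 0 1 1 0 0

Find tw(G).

2

A width-2 tree decomposition is:
Bags: B1 = {4, 7, 10}  B2 = {4, 6, 7}  B3 = {4, 8, 10}  B4 = {1, 6, 7}  B5 = {3, 7, 10}  B6 = {4, 5, 10}  B7 = {2, 4, 8}  B8 = {2, 4, 9}
Tree: B1–B2, B1–B3, B2–B4, B1–B5, B3–B6, B3–B7, B7–B8
Each bag holds 3 vertices, so the decomposition has width 2, which upper-bounds the treewidth. For the lower bound, the 3 vertices {1, 6, 7} are pairwise adjacent, and any tree decomposition puts a clique entirely inside one bag — forcing width ≥ 2. Hence tw(G) = 2 exactly.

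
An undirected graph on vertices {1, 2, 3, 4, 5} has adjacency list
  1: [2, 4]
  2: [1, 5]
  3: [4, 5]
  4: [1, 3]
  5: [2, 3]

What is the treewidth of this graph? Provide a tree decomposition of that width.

The largest bag has 3 vertices, giving width 2; this decomposition certifies tw(G) ≤ 2. Since 2–1–4–3–5–2 is a cycle in G, G is not acyclic. Forests are exactly the graphs of treewidth ≤ 1, so tw(G) ≥ 2. Hence tw(G) = 2 exactly.

Treewidth 2.
One such decomposition:
Bags: B1 = {1, 2, 4}  B2 = {2, 3, 4}  B3 = {2, 3, 5}
Tree: B1–B2, B2–B3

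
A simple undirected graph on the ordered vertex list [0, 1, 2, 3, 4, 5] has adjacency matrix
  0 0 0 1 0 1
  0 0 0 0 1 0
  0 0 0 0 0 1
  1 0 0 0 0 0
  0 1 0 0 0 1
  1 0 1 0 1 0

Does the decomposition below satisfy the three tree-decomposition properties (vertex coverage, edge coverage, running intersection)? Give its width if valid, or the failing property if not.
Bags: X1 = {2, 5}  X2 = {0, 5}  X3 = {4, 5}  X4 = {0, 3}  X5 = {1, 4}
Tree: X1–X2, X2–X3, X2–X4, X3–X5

Yes; width 1.

Every vertex of G appears in some bag (union = {0, 1, 2, 3, 4, 5}); every edge is covered by a bag; and for each vertex v the set of bags containing v is connected in the bag tree. The decomposition is therefore valid. The largest bag has 2 vertices, so the width is 1.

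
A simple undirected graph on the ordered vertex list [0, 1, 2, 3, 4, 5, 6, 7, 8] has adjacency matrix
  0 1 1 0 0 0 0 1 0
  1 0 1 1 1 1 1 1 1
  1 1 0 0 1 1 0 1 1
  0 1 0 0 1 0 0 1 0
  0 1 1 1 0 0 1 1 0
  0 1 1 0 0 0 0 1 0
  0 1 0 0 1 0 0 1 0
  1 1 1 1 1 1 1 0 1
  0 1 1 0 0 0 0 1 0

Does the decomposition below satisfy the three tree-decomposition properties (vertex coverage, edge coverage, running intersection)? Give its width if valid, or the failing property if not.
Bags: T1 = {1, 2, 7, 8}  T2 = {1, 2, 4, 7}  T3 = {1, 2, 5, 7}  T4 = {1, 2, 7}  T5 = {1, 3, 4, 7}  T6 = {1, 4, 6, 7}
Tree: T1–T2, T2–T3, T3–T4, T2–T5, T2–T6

No — vertex 0 appears in no bag.

A tree decomposition must satisfy three properties: every vertex lies in some bag; for every edge, both endpoints lie together in some bag; and for every vertex, the bags containing it form a connected subtree. Here vertex 0 appears in no bag, so the decomposition is invalid.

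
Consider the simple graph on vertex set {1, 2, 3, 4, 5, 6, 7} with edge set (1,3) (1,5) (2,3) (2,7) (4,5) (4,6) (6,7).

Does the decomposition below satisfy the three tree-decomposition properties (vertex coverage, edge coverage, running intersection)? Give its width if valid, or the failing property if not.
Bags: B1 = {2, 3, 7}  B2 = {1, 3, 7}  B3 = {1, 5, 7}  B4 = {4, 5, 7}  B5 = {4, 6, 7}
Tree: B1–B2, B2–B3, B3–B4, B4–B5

Yes; width 2.

Checking the three conditions: (i) the bags cover all of {1, 2, 3, 4, 5, 6, 7}; (ii) for each edge, some bag contains both endpoints; (iii) the bags containing any fixed vertex form a subtree. All hold, so the decomposition is valid with width 3 − 1 = 2.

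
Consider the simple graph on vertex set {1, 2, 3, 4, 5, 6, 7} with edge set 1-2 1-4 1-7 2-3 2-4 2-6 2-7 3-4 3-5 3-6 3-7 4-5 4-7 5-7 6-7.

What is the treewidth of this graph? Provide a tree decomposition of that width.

Treewidth 3.
One optimal decomposition is:
Bags: B1 = {2, 3, 4, 7}  B2 = {2, 3, 6, 7}  B3 = {1, 2, 4, 7}  B4 = {3, 4, 5, 7}
Tree: B1–B2, B1–B3, B1–B4

Each bag holds 4 vertices, so the decomposition has width 3, which upper-bounds the treewidth. Conversely, {1, 2, 4, 7} is a clique of size 4, and the vertices of any clique must share a bag in every tree decomposition; so some bag has ≥ 4 vertices and tw(G) ≥ 3. The upper and lower bounds meet at 3, so that is the treewidth.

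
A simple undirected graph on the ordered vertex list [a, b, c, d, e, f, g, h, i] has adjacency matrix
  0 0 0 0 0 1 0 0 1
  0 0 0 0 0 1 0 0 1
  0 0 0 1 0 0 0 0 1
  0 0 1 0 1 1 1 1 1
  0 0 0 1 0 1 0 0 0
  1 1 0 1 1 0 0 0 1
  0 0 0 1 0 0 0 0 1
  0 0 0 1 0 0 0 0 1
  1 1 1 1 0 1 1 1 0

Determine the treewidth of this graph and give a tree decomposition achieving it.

Treewidth 2.
Bags: B1 = {a, f, i}  B2 = {d, f, i}  B3 = {d, e, f}  B4 = {b, f, i}  B5 = {d, h, i}  B6 = {d, g, i}  B7 = {c, d, i}
Tree: B1–B2, B2–B3, B1–B4, B2–B5, B5–B6, B2–B7

Every bag has size at most 3, so the width is 3 − 1 = 2 and tw(G) ≤ 2. On the other hand G contains the 3-clique {d, e, f}. A clique must lie in a single bag of any decomposition, so no decomposition can have width below 2. Therefore the treewidth is 2.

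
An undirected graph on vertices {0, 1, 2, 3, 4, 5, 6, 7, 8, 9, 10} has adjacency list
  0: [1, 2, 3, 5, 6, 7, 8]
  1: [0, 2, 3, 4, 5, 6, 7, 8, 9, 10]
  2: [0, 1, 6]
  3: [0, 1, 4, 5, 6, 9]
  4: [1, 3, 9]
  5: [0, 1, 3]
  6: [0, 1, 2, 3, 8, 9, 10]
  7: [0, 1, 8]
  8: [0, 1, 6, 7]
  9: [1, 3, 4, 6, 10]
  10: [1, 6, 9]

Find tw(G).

3

A width-3 tree decomposition is:
Bags: B1 = {0, 1, 2, 6}  B2 = {0, 1, 6, 8}  B3 = {0, 1, 3, 6}  B4 = {1, 3, 6, 9}  B5 = {0, 1, 7, 8}  B6 = {1, 3, 4, 9}  B7 = {1, 6, 9, 10}  B8 = {0, 1, 3, 5}
Tree: B1–B2, B2–B3, B3–B4, B2–B5, B4–B6, B4–B7, B3–B8
Each bag holds 4 vertices, so the decomposition has width 3, which upper-bounds the treewidth. Conversely, {0, 1, 3, 5} is a clique of size 4, and the vertices of any clique must share a bag in every tree decomposition; so some bag has ≥ 4 vertices and tw(G) ≥ 3. Hence tw(G) = 3 exactly.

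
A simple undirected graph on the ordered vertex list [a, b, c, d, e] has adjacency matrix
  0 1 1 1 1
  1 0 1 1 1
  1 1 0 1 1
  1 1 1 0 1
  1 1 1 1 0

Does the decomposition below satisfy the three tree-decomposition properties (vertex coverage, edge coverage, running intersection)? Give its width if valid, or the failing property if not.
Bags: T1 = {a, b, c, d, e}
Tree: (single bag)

Checking the three conditions: (i) the bags cover all of {a, b, c, d, e}; (ii) for each edge, some bag contains both endpoints; (iii) the bags containing any fixed vertex form a subtree. All hold, so the decomposition is valid with width 5 − 1 = 4.

Yes; width 4.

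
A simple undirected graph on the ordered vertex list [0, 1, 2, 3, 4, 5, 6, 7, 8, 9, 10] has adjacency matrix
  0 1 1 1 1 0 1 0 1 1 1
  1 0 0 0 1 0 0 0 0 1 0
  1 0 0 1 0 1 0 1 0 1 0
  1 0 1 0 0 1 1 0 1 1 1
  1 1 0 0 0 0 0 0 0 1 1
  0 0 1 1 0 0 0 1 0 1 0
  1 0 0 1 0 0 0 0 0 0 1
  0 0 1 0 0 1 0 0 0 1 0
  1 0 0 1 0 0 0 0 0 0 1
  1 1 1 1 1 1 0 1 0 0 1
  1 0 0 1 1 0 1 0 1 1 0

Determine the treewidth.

A width-3 tree decomposition is:
Bags: B1 = {0, 4, 9, 10}  B2 = {0, 3, 9, 10}  B3 = {0, 3, 8, 10}  B4 = {0, 2, 3, 9}  B5 = {2, 3, 5, 9}  B6 = {0, 3, 6, 10}  B7 = {2, 5, 7, 9}  B8 = {0, 1, 4, 9}
Tree: B1–B2, B2–B3, B2–B4, B4–B5, B2–B6, B5–B7, B1–B8
Each bag holds 4 vertices, so the decomposition has width 3, which upper-bounds the treewidth. Conversely, {0, 1, 4, 9} is a clique of size 4, and the vertices of any clique must share a bag in every tree decomposition; so some bag has ≥ 4 vertices and tw(G) ≥ 3. Combining the bounds, tw(G) = 3.

3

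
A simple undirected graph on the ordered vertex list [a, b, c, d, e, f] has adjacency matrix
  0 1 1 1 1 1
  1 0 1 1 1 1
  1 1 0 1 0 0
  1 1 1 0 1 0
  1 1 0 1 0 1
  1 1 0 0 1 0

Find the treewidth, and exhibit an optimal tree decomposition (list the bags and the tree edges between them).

Treewidth 3.
One optimal decomposition is:
Bags: B1 = {a, b, c, d}  B2 = {a, b, d, e}  B3 = {a, b, e, f}
Tree: B1–B2, B2–B3

The largest bag has 4 vertices, giving width 3; this decomposition certifies tw(G) ≤ 3. On the other hand G contains the 4-clique {a, b, d, e}. A clique must lie in a single bag of any decomposition, so no decomposition can have width below 3. The upper and lower bounds meet at 3, so that is the treewidth.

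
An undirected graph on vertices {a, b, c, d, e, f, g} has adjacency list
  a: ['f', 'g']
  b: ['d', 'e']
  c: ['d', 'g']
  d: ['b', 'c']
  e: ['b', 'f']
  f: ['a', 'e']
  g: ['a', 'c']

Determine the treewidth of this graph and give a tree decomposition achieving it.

Each bag holds 3 vertices, so the decomposition has width 2, which upper-bounds the treewidth. For the lower bound, G contains the cycle g–a–f–e–b–d–c–g, so G is not a forest; only forests have treewidth ≤ 1, hence tw(G) ≥ 2. The upper and lower bounds meet at 2, so that is the treewidth.

Treewidth 2.
One optimal decomposition is:
Bags: B1 = {a, f, g}  B2 = {e, f, g}  B3 = {b, e, g}  B4 = {b, d, g}  B5 = {c, d, g}
Tree: B1–B2, B2–B3, B3–B4, B4–B5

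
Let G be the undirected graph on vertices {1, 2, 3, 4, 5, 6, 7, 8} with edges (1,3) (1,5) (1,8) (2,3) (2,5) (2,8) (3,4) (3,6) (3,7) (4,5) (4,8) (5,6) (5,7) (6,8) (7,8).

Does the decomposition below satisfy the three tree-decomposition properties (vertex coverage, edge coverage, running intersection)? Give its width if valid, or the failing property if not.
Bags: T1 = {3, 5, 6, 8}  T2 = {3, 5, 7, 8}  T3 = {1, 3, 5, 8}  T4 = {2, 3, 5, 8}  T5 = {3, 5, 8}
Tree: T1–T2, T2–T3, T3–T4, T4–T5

No — vertex 4 appears in no bag.

A tree decomposition must satisfy three properties: every vertex lies in some bag; for every edge, both endpoints lie together in some bag; and for every vertex, the bags containing it form a connected subtree. Here vertex 4 appears in no bag, so the decomposition is invalid.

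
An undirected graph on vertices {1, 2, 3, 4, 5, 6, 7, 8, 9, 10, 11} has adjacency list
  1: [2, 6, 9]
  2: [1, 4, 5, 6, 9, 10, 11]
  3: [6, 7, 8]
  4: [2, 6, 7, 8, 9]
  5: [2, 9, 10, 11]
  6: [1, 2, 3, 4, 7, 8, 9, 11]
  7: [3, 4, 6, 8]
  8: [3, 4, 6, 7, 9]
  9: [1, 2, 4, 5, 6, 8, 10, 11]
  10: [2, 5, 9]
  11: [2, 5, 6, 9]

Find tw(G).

3

A width-3 tree decomposition is:
Bags: B1 = {4, 6, 8, 9}  B2 = {4, 6, 7, 8}  B3 = {2, 4, 6, 9}  B4 = {3, 6, 7, 8}  B5 = {2, 6, 9, 11}  B6 = {2, 5, 9, 11}  B7 = {2, 5, 9, 10}  B8 = {1, 2, 6, 9}
Tree: B1–B2, B1–B3, B2–B4, B3–B5, B5–B6, B6–B7, B5–B8
The largest bag has 4 vertices, giving width 3; this decomposition certifies tw(G) ≤ 3. On the other hand G contains the 4-clique {2, 5, 9, 10}. A clique must lie in a single bag of any decomposition, so no decomposition can have width below 3. Therefore the treewidth is 3.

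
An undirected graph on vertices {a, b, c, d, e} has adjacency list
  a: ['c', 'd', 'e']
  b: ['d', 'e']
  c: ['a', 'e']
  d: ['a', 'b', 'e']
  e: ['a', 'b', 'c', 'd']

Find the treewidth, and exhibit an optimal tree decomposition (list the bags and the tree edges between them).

The largest bag has 3 vertices, giving width 2; this decomposition certifies tw(G) ≤ 2. On the other hand G contains the 3-clique {a, d, e}. A clique must lie in a single bag of any decomposition, so no decomposition can have width below 2. Therefore the treewidth is 2.

Treewidth 2.
One optimal decomposition is:
Bags: B1 = {a, d, e}  B2 = {a, c, e}  B3 = {b, d, e}
Tree: B1–B2, B1–B3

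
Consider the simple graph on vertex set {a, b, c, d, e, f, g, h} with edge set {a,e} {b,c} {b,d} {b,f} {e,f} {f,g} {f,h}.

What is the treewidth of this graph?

A width-1 tree decomposition is:
Bags: B1 = {a, e}  B2 = {e, f}  B3 = {b, f}  B4 = {b, c}  B5 = {b, d}  B6 = {f, g}  B7 = {f, h}
Tree: B1–B2, B2–B3, B3–B4, B4–B5, B3–B6, B2–B7
The largest bag has 2 vertices, giving width 1; this decomposition certifies tw(G) ≤ 1. G has an edge, so its treewidth is at least 1. Combining the bounds, tw(G) = 1.

1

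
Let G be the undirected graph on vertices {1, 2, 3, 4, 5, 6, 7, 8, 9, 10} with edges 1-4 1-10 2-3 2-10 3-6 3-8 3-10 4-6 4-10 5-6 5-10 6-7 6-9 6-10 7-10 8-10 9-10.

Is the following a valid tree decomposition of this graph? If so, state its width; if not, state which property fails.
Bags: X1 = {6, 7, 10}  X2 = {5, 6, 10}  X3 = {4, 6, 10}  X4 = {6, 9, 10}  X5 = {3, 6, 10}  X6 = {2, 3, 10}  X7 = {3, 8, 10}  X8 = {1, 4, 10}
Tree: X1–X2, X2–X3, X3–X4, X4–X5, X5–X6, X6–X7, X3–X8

Every vertex of G appears in some bag (union = {1, 2, 3, 4, 5, 6, 7, 8, 9, 10}); every edge is covered by a bag; and for each vertex v the set of bags containing v is connected in the bag tree. The decomposition is therefore valid. The largest bag has 3 vertices, so the width is 2.

Yes; width 2.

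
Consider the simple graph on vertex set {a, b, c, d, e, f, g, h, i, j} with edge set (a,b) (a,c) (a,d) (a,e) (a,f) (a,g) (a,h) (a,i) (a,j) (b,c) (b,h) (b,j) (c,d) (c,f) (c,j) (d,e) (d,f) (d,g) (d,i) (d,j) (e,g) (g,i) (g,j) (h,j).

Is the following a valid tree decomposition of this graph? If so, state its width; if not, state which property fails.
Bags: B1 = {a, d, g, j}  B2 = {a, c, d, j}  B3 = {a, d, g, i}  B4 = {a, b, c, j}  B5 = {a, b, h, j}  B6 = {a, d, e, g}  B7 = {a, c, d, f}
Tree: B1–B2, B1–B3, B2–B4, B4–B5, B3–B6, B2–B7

Yes; width 3.

Vertex coverage: the bags together contain {a, b, c, d, e, f, g, h, i, j}, the full vertex set. Edge coverage: each edge of G has both endpoints in at least one bag. Running intersection: for every vertex, the bags containing it form a connected subtree. All three properties hold, so this is a valid tree decomposition of width max|bag| − 1 = 3, and hence tw(G) ≤ 3.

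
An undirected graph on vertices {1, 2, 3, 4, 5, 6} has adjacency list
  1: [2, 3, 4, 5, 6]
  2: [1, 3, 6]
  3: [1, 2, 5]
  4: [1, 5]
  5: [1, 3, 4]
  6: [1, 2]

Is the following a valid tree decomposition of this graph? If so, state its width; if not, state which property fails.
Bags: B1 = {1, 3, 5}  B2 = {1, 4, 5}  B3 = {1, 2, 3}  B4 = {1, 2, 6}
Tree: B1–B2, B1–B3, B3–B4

Every vertex of G appears in some bag (union = {1, 2, 3, 4, 5, 6}); every edge is covered by a bag; and for each vertex v the set of bags containing v is connected in the bag tree. The decomposition is therefore valid. The largest bag has 3 vertices, so the width is 2.

Yes; width 2.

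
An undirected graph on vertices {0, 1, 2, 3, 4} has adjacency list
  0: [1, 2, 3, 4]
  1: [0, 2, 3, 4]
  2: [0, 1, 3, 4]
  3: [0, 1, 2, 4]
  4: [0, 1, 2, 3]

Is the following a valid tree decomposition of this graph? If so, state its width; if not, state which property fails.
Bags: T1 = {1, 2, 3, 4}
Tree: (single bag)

No — vertex 0 appears in no bag.

A tree decomposition must satisfy three properties: every vertex lies in some bag; for every edge, both endpoints lie together in some bag; and for every vertex, the bags containing it form a connected subtree. Here vertex 0 appears in no bag, so the decomposition is invalid.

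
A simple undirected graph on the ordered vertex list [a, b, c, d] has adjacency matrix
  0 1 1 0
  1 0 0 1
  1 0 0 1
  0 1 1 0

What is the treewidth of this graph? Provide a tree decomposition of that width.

Treewidth 2.
One optimal decomposition is:
Bags: B1 = {a, b, d}  B2 = {a, c, d}
Tree: B1–B2

The largest bag has 3 vertices, giving width 2; this decomposition certifies tw(G) ≤ 2. Since a–b–d–c–a is a cycle in G, G is not acyclic. Forests are exactly the graphs of treewidth ≤ 1, so tw(G) ≥ 2. Hence tw(G) = 2 exactly.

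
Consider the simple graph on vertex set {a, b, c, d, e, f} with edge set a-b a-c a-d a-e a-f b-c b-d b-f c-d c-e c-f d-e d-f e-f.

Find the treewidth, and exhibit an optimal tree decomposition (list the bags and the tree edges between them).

Treewidth 4.
One optimal decomposition is:
Bags: B1 = {a, c, d, e, f}  B2 = {a, b, c, d, f}
Tree: B1–B2

The largest bag has 5 vertices, giving width 4; this decomposition certifies tw(G) ≤ 4. On the other hand G contains the 5-clique {a, c, d, e, f}. A clique must lie in a single bag of any decomposition, so no decomposition can have width below 4. Combining the bounds, tw(G) = 4.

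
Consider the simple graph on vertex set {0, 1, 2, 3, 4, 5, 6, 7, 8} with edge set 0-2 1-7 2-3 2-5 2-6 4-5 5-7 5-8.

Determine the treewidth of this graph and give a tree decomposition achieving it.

The largest bag has 2 vertices, giving width 1; this decomposition certifies tw(G) ≤ 1. G has an edge, so its treewidth is at least 1. Combining the bounds, tw(G) = 1.

Treewidth 1.
Bags: B1 = {2, 5}  B2 = {2, 6}  B3 = {5, 7}  B4 = {1, 7}  B5 = {2, 3}  B6 = {5, 8}  B7 = {4, 5}  B8 = {0, 2}
Tree: B1–B2, B1–B3, B3–B4, B1–B5, B3–B6, B3–B7, B5–B8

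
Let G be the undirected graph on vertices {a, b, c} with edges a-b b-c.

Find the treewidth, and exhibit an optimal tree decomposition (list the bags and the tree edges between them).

Treewidth 1.
Bags: B1 = {a, b}  B2 = {b, c}
Tree: B1–B2

Each bag holds 2 vertices, so the decomposition has width 1, which upper-bounds the treewidth. G has an edge, so its treewidth is at least 1. The upper and lower bounds meet at 1, so that is the treewidth.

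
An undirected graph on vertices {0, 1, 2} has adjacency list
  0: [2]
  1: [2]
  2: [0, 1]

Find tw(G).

1

A width-1 tree decomposition is:
Bags: B1 = {1, 2}  B2 = {0, 2}
Tree: B1–B2
The largest bag has 2 vertices, giving width 1; this decomposition certifies tw(G) ≤ 1. Since G has at least one edge (e.g. 1–2), it is not an edgeless graph, so tw(G) ≥ 1. Hence tw(G) = 1 exactly.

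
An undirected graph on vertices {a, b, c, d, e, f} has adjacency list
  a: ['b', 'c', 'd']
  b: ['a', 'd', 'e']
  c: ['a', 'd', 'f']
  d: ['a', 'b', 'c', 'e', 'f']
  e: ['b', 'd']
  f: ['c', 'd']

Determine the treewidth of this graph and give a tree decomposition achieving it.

The largest bag has 3 vertices, giving width 2; this decomposition certifies tw(G) ≤ 2. For the lower bound, the 3 vertices {c, d, f} are pairwise adjacent, and any tree decomposition puts a clique entirely inside one bag — forcing width ≥ 2. Combining the bounds, tw(G) = 2.

Treewidth 2.
One optimal decomposition is:
Bags: B1 = {a, c, d}  B2 = {c, d, f}  B3 = {a, b, d}  B4 = {b, d, e}
Tree: B1–B2, B1–B3, B3–B4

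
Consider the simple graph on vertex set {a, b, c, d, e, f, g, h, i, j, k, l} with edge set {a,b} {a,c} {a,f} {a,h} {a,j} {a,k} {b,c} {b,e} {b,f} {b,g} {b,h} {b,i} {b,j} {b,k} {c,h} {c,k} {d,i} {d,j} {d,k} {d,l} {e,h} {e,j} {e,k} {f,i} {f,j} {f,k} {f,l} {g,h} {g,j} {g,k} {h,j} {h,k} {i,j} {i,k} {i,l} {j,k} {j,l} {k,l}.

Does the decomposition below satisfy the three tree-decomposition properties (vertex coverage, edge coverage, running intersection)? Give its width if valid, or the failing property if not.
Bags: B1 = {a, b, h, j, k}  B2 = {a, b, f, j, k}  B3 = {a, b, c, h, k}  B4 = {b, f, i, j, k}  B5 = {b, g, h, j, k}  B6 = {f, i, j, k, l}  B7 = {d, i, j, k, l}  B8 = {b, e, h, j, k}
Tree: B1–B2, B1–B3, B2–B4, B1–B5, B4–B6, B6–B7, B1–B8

Yes; width 4.

Every vertex of G appears in some bag (union = {a, b, c, d, e, f, g, h, i, j, k, l}); every edge is covered by a bag; and for each vertex v the set of bags containing v is connected in the bag tree. The decomposition is therefore valid. The largest bag has 5 vertices, so the width is 4.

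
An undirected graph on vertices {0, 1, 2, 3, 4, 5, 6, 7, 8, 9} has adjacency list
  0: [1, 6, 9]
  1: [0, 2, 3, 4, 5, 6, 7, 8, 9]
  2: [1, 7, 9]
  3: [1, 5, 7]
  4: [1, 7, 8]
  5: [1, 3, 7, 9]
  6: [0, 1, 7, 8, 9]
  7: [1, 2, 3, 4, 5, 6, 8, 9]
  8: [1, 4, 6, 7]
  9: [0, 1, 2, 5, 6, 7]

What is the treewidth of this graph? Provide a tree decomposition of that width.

The largest bag has 4 vertices, giving width 3; this decomposition certifies tw(G) ≤ 3. Conversely, {0, 1, 6, 9} is a clique of size 4, and the vertices of any clique must share a bag in every tree decomposition; so some bag has ≥ 4 vertices and tw(G) ≥ 3. The upper and lower bounds meet at 3, so that is the treewidth.

Treewidth 3.
Bags: B1 = {1, 6, 7, 8}  B2 = {1, 6, 7, 9}  B3 = {1, 4, 7, 8}  B4 = {1, 5, 7, 9}  B5 = {0, 1, 6, 9}  B6 = {1, 2, 7, 9}  B7 = {1, 3, 5, 7}
Tree: B1–B2, B1–B3, B2–B4, B2–B5, B4–B6, B4–B7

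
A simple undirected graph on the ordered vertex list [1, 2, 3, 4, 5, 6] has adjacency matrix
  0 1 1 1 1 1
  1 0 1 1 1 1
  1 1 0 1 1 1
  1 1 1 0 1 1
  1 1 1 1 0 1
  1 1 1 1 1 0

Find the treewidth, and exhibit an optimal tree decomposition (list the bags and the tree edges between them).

A single bag containing all 6 vertices is trivially a valid decomposition of width 5. For the lower bound, the 6 vertices {1, 2, 3, 4, 5, 6} are pairwise adjacent, and any tree decomposition puts a clique entirely inside one bag — forcing width ≥ 5. The upper and lower bounds meet at 5, so that is the treewidth.

Treewidth 5.
One optimal decomposition is:
Bags: B1 = {1, 2, 3, 4, 5, 6}
Tree: (single bag)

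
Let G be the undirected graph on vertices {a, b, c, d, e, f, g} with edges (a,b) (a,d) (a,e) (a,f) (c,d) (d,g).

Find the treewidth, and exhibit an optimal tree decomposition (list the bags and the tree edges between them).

Treewidth 1.
One optimal decomposition is:
Bags: B1 = {a, e}  B2 = {a, f}  B3 = {a, d}  B4 = {a, b}  B5 = {d, g}  B6 = {c, d}
Tree: B1–B2, B1–B3, B1–B4, B3–B5, B3–B6

The largest bag has 2 vertices, giving width 1; this decomposition certifies tw(G) ≤ 1. Any graph with an edge has treewidth ≥ 1, and G has the edge a–e. Hence tw(G) = 1 exactly.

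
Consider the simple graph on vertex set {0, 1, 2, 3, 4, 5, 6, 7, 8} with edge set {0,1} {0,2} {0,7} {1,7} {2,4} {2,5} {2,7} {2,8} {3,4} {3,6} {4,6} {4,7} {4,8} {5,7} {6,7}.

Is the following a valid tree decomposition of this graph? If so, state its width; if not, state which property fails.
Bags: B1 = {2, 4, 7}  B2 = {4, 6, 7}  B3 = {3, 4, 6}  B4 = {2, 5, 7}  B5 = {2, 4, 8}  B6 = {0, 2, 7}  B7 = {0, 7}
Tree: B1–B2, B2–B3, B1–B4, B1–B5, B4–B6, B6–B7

No — vertex 1 appears in no bag.

A tree decomposition must satisfy three properties: every vertex lies in some bag; for every edge, both endpoints lie together in some bag; and for every vertex, the bags containing it form a connected subtree. Here vertex 1 appears in no bag, so the decomposition is invalid.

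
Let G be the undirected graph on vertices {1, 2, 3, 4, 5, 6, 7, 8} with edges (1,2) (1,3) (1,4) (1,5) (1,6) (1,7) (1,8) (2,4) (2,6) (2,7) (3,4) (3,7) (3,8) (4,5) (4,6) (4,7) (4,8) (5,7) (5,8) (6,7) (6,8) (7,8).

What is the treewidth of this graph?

4

A width-4 tree decomposition is:
Bags: B1 = {1, 4, 6, 7, 8}  B2 = {1, 2, 4, 6, 7}  B3 = {1, 3, 4, 7, 8}  B4 = {1, 4, 5, 7, 8}
Tree: B1–B2, B1–B3, B1–B4
The largest bag has 5 vertices, giving width 4; this decomposition certifies tw(G) ≤ 4. Conversely, {1, 3, 4, 7, 8} is a clique of size 5, and the vertices of any clique must share a bag in every tree decomposition; so some bag has ≥ 5 vertices and tw(G) ≥ 4. Combining the bounds, tw(G) = 4.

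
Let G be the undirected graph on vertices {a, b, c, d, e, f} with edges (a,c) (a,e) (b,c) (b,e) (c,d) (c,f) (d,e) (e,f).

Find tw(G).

2

A width-2 tree decomposition is:
Bags: B1 = {a, c, e}  B2 = {b, c, e}  B3 = {c, e, f}  B4 = {c, d, e}
Tree: B1–B2, B2–B3, B3–B4
The largest bag has 3 vertices, giving width 2; this decomposition certifies tw(G) ≤ 2. For the lower bound, G contains the cycle a–e–b–c–a, so G is not a forest; only forests have treewidth ≤ 1, hence tw(G) ≥ 2. Therefore the treewidth is 2.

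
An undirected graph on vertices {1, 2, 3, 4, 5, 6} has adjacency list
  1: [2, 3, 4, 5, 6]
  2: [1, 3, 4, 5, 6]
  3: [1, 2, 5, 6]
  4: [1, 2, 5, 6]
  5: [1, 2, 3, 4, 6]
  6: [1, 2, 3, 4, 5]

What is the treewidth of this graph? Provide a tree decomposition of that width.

Each bag holds 5 vertices, so the decomposition has width 4, which upper-bounds the treewidth. For the lower bound, the 5 vertices {1, 2, 3, 5, 6} are pairwise adjacent, and any tree decomposition puts a clique entirely inside one bag — forcing width ≥ 4. Combining the bounds, tw(G) = 4.

Treewidth 4.
One such decomposition:
Bags: B1 = {1, 2, 3, 5, 6}  B2 = {1, 2, 4, 5, 6}
Tree: B1–B2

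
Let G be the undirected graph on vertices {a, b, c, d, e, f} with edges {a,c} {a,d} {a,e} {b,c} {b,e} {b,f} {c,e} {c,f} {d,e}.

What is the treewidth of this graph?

A width-2 tree decomposition is:
Bags: B1 = {a, c, e}  B2 = {b, c, e}  B3 = {a, d, e}  B4 = {b, c, f}
Tree: B1–B2, B1–B3, B2–B4
The largest bag has 3 vertices, giving width 2; this decomposition certifies tw(G) ≤ 2. Conversely, {a, d, e} is a clique of size 3, and the vertices of any clique must share a bag in every tree decomposition; so some bag has ≥ 3 vertices and tw(G) ≥ 2. The upper and lower bounds meet at 2, so that is the treewidth.

2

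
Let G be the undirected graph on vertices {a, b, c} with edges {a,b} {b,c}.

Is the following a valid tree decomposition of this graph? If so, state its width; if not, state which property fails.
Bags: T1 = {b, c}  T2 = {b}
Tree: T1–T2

A tree decomposition must satisfy three properties: every vertex lies in some bag; for every edge, both endpoints lie together in some bag; and for every vertex, the bags containing it form a connected subtree. Here vertex a appears in no bag, so the decomposition is invalid.

No — vertex a appears in no bag.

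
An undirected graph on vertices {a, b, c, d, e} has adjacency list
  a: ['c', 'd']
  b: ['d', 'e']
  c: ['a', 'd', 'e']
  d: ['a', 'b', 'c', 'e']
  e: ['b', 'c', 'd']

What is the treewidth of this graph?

A width-2 tree decomposition is:
Bags: B1 = {c, d, e}  B2 = {b, d, e}  B3 = {a, c, d}
Tree: B1–B2, B1–B3
Every bag has size at most 3, so the width is 3 − 1 = 2 and tw(G) ≤ 2. Conversely, {c, d, e} is a clique of size 3, and the vertices of any clique must share a bag in every tree decomposition; so some bag has ≥ 3 vertices and tw(G) ≥ 2. Hence tw(G) = 2 exactly.

2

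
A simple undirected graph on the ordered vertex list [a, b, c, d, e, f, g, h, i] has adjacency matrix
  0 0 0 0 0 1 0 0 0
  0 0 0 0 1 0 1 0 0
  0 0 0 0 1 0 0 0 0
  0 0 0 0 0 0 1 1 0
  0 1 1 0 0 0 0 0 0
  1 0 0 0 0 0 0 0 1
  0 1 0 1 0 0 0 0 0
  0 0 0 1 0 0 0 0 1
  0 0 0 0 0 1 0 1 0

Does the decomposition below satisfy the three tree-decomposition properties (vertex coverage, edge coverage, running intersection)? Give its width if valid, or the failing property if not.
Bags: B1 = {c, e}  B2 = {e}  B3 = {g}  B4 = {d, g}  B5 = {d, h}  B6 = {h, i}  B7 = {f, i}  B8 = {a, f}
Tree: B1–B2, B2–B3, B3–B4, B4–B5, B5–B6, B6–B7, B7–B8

A tree decomposition must satisfy three properties: every vertex lies in some bag; for every edge, both endpoints lie together in some bag; and for every vertex, the bags containing it form a connected subtree. Here vertex b appears in no bag, so the decomposition is invalid.

No — vertex b appears in no bag.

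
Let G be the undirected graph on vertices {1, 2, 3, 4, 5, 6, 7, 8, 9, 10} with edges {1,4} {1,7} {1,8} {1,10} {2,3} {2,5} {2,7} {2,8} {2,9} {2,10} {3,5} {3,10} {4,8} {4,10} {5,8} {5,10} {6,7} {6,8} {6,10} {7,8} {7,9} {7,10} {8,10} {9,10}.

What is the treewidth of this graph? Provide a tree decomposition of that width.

Treewidth 3.
Bags: B1 = {2, 7, 9, 10}  B2 = {2, 7, 8, 10}  B3 = {2, 5, 8, 10}  B4 = {1, 7, 8, 10}  B5 = {2, 3, 5, 10}  B6 = {6, 7, 8, 10}  B7 = {1, 4, 8, 10}
Tree: B1–B2, B2–B3, B2–B4, B3–B5, B4–B6, B4–B7

The largest bag has 4 vertices, giving width 3; this decomposition certifies tw(G) ≤ 3. On the other hand G contains the 4-clique {1, 4, 8, 10}. A clique must lie in a single bag of any decomposition, so no decomposition can have width below 3. Hence tw(G) = 3 exactly.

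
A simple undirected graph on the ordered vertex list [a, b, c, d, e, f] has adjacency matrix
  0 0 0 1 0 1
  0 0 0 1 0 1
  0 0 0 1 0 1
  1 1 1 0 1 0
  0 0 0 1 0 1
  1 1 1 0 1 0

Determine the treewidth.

A width-2 tree decomposition is:
Bags: B1 = {d, e, f}  B2 = {c, d, f}  B3 = {a, d, f}  B4 = {b, d, f}
Tree: B1–B2, B2–B3, B3–B4
Every bag has size at most 3, so the width is 3 − 1 = 2 and tw(G) ≤ 2. The edges f–e–d–c–f form a cycle, so G is not a tree and its treewidth is at least 2. Therefore the treewidth is 2.

2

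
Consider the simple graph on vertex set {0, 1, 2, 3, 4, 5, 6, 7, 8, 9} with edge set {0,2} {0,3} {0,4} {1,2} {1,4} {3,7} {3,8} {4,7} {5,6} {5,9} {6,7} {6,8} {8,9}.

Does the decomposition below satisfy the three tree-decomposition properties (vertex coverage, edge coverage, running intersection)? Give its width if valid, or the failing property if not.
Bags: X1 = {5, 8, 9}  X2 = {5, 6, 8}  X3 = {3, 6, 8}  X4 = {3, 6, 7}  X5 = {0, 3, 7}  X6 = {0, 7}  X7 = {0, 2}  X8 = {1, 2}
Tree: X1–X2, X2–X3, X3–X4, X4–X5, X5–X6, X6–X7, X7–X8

A tree decomposition must satisfy three properties: every vertex lies in some bag; for every edge, both endpoints lie together in some bag; and for every vertex, the bags containing it form a connected subtree. Here vertex 4 appears in no bag, so the decomposition is invalid.

No — vertex 4 appears in no bag.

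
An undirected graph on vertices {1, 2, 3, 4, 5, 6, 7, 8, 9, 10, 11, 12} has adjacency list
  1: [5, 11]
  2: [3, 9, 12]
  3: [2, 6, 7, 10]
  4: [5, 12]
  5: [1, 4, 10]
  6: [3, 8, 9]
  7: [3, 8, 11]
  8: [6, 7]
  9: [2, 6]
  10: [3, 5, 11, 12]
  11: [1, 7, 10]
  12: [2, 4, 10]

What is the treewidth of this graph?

A width-3 tree decomposition is:
Bags: B1 = {6, 7, 8, 9}  B2 = {3, 6, 7, 9}  B3 = {2, 3, 7, 9}  B4 = {2, 3, 7, 11}  B5 = {2, 3, 10, 11}  B6 = {2, 10, 11, 12}  B7 = {1, 10, 11, 12}  B8 = {1, 5, 10, 12}  B9 = {1, 4, 5, 12}
Tree: B1–B2, B2–B3, B3–B4, B4–B5, B5–B6, B6–B7, B7–B8, B8–B9
Every bag has size at most 4, so the width is 4 − 1 = 3 and tw(G) ≤ 3. For the lower bound: the 4 vertex sets {6,8,9}, {7}, {3}, {2,10,11,12} are disjoint, each induces a connected subgraph, and every pair is joined by at least one edge of G. Contracting each set to a single vertex therefore yields K_{4} as a minor, and since treewidth is minor-monotone, tw(G) ≥ tw(K_{4}) = 3. Hence tw(G) = 3 exactly.

3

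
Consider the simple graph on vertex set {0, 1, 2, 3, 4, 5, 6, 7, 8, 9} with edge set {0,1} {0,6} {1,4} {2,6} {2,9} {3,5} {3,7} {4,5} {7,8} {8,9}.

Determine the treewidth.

A width-2 tree decomposition is:
Bags: B1 = {1, 4, 5}  B2 = {0, 1, 5}  B3 = {0, 5, 6}  B4 = {2, 5, 6}  B5 = {2, 5, 9}  B6 = {5, 8, 9}  B7 = {5, 7, 8}  B8 = {3, 5, 7}
Tree: B1–B2, B2–B3, B3–B4, B4–B5, B5–B6, B6–B7, B7–B8
The largest bag has 3 vertices, giving width 2; this decomposition certifies tw(G) ≤ 2. For the lower bound, G contains the cycle 5–4–1–0–6–2–9–8–7–3–5, so G is not a forest; only forests have treewidth ≤ 1, hence tw(G) ≥ 2. Therefore the treewidth is 2.

2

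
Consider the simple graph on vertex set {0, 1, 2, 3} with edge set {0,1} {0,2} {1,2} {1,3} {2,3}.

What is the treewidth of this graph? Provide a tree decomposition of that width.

Treewidth 2.
One such decomposition:
Bags: B1 = {0, 1, 2}  B2 = {1, 2, 3}
Tree: B1–B2

Each bag holds 3 vertices, so the decomposition has width 2, which upper-bounds the treewidth. On the other hand G contains the 3-clique {0, 1, 2}. A clique must lie in a single bag of any decomposition, so no decomposition can have width below 2. Therefore the treewidth is 2.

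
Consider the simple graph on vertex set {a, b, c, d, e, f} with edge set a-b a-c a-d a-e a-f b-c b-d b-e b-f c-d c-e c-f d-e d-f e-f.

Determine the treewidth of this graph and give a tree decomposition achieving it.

With just one bag of size 6, the width is 6 − 1 = 5, so tw(G) ≤ 5. On the other hand G contains the 6-clique {a, b, c, d, e, f}. A clique must lie in a single bag of any decomposition, so no decomposition can have width below 5. Therefore the treewidth is 5.

Treewidth 5.
One optimal decomposition is:
Bags: B1 = {a, b, c, d, e, f}
Tree: (single bag)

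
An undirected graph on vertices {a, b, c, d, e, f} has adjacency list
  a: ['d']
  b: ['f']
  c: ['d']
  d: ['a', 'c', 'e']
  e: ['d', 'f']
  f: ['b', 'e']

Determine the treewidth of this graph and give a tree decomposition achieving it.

Treewidth 1.
One such decomposition:
Bags: B1 = {c, d}  B2 = {d, e}  B3 = {e, f}  B4 = {a, d}  B5 = {b, f}
Tree: B1–B2, B2–B3, B1–B4, B3–B5

Each bag holds 2 vertices, so the decomposition has width 1, which upper-bounds the treewidth. Any graph with an edge has treewidth ≥ 1, and G has the edge d–c. Therefore the treewidth is 1.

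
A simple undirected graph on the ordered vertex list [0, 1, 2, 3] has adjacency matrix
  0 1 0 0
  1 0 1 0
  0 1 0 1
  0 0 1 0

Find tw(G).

A width-1 tree decomposition is:
Bags: B1 = {2, 3}  B2 = {1, 2}  B3 = {0, 1}
Tree: B1–B2, B2–B3
Every bag has size at most 2, so the width is 2 − 1 = 1 and tw(G) ≤ 1. Any graph with an edge has treewidth ≥ 1, and G has the edge 3–2. Combining the bounds, tw(G) = 1.

1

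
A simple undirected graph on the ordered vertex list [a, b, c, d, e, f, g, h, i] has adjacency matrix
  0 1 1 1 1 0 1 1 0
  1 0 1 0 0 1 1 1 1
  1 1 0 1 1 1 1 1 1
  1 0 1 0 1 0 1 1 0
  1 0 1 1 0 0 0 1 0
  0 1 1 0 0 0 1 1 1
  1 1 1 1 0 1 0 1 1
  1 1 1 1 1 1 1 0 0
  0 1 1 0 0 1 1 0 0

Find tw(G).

4

A width-4 tree decomposition is:
Bags: B1 = {a, b, c, g, h}  B2 = {b, c, f, g, h}  B3 = {a, c, d, g, h}  B4 = {b, c, f, g, i}  B5 = {a, c, d, e, h}
Tree: B1–B2, B1–B3, B2–B4, B3–B5
Each bag holds 5 vertices, so the decomposition has width 4, which upper-bounds the treewidth. On the other hand G contains the 5-clique {a, c, d, g, h}. A clique must lie in a single bag of any decomposition, so no decomposition can have width below 4. Hence tw(G) = 4 exactly.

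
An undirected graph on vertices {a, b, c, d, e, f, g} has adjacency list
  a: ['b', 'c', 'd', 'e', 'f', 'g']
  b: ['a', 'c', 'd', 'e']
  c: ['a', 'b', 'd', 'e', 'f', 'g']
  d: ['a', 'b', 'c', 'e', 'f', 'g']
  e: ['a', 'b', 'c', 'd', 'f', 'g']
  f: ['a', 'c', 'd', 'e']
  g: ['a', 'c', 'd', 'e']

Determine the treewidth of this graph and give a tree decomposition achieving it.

Every bag has size at most 5, so the width is 5 − 1 = 4 and tw(G) ≤ 4. Conversely, {a, c, d, e, g} is a clique of size 5, and the vertices of any clique must share a bag in every tree decomposition; so some bag has ≥ 5 vertices and tw(G) ≥ 4. The upper and lower bounds meet at 4, so that is the treewidth.

Treewidth 4.
One such decomposition:
Bags: B1 = {a, c, d, e, f}  B2 = {a, c, d, e, g}  B3 = {a, b, c, d, e}
Tree: B1–B2, B1–B3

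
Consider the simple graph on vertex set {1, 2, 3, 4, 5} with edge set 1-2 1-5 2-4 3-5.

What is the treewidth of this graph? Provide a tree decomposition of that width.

Treewidth 1.
Bags: B1 = {1, 5}  B2 = {1, 2}  B3 = {2, 4}  B4 = {3, 5}
Tree: B1–B2, B2–B3, B1–B4

Every bag has size at most 2, so the width is 2 − 1 = 1 and tw(G) ≤ 1. Any graph with an edge has treewidth ≥ 1, and G has the edge 5–1. The upper and lower bounds meet at 1, so that is the treewidth.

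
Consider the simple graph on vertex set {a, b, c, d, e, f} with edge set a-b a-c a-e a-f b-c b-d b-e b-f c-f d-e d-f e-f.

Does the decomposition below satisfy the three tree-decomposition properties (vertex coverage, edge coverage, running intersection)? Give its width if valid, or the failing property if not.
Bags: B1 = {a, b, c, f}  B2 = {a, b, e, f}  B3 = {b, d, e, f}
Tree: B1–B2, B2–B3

Checking the three conditions: (i) the bags cover all of {a, b, c, d, e, f}; (ii) for each edge, some bag contains both endpoints; (iii) the bags containing any fixed vertex form a subtree. All hold, so the decomposition is valid with width 4 − 1 = 3.

Yes; width 3.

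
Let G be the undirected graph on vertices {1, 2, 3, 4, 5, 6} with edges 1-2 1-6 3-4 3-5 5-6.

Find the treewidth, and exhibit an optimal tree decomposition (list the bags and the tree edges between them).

Each bag holds 2 vertices, so the decomposition has width 1, which upper-bounds the treewidth. Any graph with an edge has treewidth ≥ 1, and G has the edge 2–1. Therefore the treewidth is 1.

Treewidth 1.
Bags: B1 = {1, 2}  B2 = {1, 6}  B3 = {5, 6}  B4 = {3, 5}  B5 = {3, 4}
Tree: B1–B2, B2–B3, B3–B4, B4–B5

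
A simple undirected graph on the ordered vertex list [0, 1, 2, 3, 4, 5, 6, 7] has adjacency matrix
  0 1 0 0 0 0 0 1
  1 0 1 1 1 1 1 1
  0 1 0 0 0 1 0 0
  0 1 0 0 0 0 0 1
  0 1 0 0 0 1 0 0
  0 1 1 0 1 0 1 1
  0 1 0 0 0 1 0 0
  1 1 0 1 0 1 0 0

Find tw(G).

2

A width-2 tree decomposition is:
Bags: B1 = {1, 4, 5}  B2 = {1, 5, 7}  B3 = {0, 1, 7}  B4 = {1, 2, 5}  B5 = {1, 5, 6}  B6 = {1, 3, 7}
Tree: B1–B2, B2–B3, B2–B4, B1–B5, B2–B6
Each bag holds 3 vertices, so the decomposition has width 2, which upper-bounds the treewidth. For the lower bound, the 3 vertices {0, 1, 7} are pairwise adjacent, and any tree decomposition puts a clique entirely inside one bag — forcing width ≥ 2. Hence tw(G) = 2 exactly.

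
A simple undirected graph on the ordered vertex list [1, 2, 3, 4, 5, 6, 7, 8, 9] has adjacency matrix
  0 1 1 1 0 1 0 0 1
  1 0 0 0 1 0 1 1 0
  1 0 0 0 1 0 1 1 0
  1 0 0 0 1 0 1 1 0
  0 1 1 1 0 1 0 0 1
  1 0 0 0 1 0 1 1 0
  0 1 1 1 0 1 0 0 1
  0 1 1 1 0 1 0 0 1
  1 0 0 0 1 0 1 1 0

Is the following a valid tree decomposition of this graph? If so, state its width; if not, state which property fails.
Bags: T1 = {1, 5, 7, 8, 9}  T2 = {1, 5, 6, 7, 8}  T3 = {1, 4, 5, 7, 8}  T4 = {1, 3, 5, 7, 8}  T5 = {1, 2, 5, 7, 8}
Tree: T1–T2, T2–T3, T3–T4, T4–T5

Yes; width 4.

Every vertex of G appears in some bag (union = {1, 2, 3, 4, 5, 6, 7, 8, 9}); every edge is covered by a bag; and for each vertex v the set of bags containing v is connected in the bag tree. The decomposition is therefore valid. The largest bag has 5 vertices, so the width is 4.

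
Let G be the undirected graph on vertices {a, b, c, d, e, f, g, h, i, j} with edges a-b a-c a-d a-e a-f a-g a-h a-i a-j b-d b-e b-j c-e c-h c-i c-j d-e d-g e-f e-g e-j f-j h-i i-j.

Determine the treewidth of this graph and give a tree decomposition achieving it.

Each bag holds 4 vertices, so the decomposition has width 3, which upper-bounds the treewidth. Conversely, {a, d, e, g} is a clique of size 4, and the vertices of any clique must share a bag in every tree decomposition; so some bag has ≥ 4 vertices and tw(G) ≥ 3. Hence tw(G) = 3 exactly.

Treewidth 3.
One such decomposition:
Bags: B1 = {a, e, f, j}  B2 = {a, b, e, j}  B3 = {a, c, e, j}  B4 = {a, c, i, j}  B5 = {a, b, d, e}  B6 = {a, c, h, i}  B7 = {a, d, e, g}
Tree: B1–B2, B2–B3, B3–B4, B2–B5, B4–B6, B5–B7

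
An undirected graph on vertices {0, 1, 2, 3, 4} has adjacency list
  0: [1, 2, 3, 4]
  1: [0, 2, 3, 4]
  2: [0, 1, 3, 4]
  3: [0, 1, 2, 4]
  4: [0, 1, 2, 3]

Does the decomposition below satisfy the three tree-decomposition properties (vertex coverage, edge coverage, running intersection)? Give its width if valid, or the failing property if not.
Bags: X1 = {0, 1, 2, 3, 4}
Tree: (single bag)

Vertex coverage: the bags together contain {0, 1, 2, 3, 4}, the full vertex set. Edge coverage: each edge of G has both endpoints in at least one bag. Running intersection: for every vertex, the bags containing it form a connected subtree. All three properties hold, so this is a valid tree decomposition of width max|bag| − 1 = 4, and hence tw(G) ≤ 4.

Yes; width 4.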